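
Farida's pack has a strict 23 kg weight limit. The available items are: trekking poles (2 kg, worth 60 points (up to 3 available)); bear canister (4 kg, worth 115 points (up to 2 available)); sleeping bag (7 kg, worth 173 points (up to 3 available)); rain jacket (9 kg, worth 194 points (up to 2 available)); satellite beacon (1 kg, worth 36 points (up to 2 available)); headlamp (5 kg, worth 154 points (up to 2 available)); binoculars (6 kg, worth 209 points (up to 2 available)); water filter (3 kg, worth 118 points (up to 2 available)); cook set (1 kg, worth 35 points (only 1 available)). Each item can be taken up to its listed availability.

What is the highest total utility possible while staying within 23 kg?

821

Density check — water filter 39.33, satellite beacon 36.00, cook set 35.00, binoculars 34.83 are the best per kg.
The ratio ordering already packs tightly: trekking poles + 2×satellite beacon + 2×binoculars + 2×water filter + cook set, 23 kg, 821.
No other feasible combination exceeds 821.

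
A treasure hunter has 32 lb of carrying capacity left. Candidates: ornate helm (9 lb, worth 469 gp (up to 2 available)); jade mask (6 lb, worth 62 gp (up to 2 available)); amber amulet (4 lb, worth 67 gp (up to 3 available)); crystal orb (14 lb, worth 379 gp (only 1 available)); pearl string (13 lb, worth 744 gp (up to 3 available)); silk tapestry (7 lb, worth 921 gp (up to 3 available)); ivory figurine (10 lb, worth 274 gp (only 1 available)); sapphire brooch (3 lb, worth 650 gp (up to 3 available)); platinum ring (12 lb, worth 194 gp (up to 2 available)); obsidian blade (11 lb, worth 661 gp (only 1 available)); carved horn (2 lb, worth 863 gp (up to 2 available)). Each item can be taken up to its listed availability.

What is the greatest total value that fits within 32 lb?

A density-first pass picks amber amulet + 2×silk tapestry + 3×sapphire brooch + 2×carved horn — 5585 at 31 lb.
The 7 lb tied up in amber amulet and sapphire brooch is better spent on silk tapestry — total rises to 5789 (31 lb).

5789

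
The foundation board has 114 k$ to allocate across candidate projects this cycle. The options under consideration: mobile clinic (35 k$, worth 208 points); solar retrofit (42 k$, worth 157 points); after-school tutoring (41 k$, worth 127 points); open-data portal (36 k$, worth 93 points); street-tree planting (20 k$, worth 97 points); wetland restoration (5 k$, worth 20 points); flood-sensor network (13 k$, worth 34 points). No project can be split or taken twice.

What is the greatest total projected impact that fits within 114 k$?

496

By projected impact per k$: mobile clinic 5.94, street-tree planting 4.85, wetland restoration 4.00 lead.
The ratio heuristic lands on mobile clinic + solar retrofit + street-tree planting + wetland restoration (482) but leaves 12 k$ idle.
The 5 k$ tied up in wetland restoration is better spent on flood-sensor network — total rises to 496 (110 k$).
Every other selection either busts 114 k$ or fails to beat 496.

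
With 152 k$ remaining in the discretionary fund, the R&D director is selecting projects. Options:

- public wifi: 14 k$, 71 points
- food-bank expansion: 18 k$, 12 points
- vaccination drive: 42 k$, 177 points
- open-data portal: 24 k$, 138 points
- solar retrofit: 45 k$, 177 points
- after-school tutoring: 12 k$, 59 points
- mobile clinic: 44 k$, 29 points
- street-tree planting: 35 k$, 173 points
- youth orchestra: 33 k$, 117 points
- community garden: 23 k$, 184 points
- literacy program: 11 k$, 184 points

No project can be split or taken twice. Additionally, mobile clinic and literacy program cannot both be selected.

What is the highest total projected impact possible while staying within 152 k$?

927

A density-first pass picks public wifi + open-data portal + after-school tutoring + street-tree planting + youth orchestra + community garden + literacy program — 926 at 152 k$.
Dropping after-school tutoring and youth orchestra frees 45 k$; slotting in vaccination drive (42 k$) lifts the total to 927 at 149 k$.
Public wifi + open-data portal + solar retrofit + street-tree planting + community garden + literacy program (152 k$) also reaches 927 — a tie, but nothing goes higher.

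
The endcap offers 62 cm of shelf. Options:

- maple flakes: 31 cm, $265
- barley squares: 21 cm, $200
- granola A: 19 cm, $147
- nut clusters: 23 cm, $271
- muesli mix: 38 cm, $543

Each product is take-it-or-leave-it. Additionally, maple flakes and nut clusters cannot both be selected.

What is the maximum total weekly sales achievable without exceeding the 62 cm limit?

814

By weekly sales per cm: muesli mix 14.29, nut clusters 11.78, barley squares 9.52, maple flakes 8.55 lead.
Best packing: nut clusters + muesli mix — 61 cm, 814 total.
Runner-up barley squares + muesli mix tops out at 743.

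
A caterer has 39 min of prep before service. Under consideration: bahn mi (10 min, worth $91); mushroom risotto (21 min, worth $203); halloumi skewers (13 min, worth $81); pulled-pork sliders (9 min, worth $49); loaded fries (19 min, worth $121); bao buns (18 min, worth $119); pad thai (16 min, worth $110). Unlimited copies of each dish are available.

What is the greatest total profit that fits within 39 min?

Filling by ratio: bahn mi + mushroom risotto for 294, with 8 min left unused.
Replace mushroom risotto with 2×bahn mi + pulled-pork sliders: the trade gains 28 net, giving 322 at 39 min.
No other feasible combination exceeds 322.

322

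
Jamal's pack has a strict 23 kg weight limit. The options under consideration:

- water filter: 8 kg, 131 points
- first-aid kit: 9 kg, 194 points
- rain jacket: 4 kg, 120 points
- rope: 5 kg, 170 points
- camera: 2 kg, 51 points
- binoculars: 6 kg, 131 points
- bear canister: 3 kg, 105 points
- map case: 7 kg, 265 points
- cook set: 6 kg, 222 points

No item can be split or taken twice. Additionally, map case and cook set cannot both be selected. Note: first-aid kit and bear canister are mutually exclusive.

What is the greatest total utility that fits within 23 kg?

722

Rope + camera + binoculars + bear canister + map case uses 23 of the 23 kg and totals 722.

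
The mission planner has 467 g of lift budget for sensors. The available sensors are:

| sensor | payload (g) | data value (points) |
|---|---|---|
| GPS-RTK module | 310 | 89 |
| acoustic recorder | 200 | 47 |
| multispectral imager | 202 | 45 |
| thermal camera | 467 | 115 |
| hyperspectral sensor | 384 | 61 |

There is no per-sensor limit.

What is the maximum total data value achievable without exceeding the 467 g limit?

By data value per g: GPS-RTK module 0.29, thermal camera 0.25, acoustic recorder 0.23 lead.
Filling by ratio: GPS-RTK module for 89, with 157 g left unused.
Replace GPS-RTK module with thermal camera: the trade gains 26 net, giving 115 at 467 g.
Nothing else within 467 g beats 115.

115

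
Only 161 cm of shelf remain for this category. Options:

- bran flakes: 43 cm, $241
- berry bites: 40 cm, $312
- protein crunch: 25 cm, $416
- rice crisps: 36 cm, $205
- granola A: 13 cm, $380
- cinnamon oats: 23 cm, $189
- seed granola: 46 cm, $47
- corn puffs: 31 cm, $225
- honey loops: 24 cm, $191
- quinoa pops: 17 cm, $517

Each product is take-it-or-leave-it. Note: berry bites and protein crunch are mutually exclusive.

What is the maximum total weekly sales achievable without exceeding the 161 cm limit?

1970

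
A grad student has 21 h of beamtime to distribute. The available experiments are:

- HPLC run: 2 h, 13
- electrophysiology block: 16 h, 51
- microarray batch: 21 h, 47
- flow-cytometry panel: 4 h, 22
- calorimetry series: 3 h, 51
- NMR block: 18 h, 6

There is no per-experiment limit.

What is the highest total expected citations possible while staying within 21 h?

357

The ratio ordering already packs tightly: 7×calorimetry series, 21 h, 357.
That's the maximum — no swap from here does better than 357.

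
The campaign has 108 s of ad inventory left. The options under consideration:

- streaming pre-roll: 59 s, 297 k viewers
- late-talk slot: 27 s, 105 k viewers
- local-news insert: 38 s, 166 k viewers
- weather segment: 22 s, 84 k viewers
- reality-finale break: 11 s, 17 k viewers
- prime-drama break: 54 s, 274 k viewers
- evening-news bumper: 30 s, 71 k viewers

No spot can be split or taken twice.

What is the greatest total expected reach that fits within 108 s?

Greedy by ratio would take local-news insert + reality-finale break + prime-drama break: 103 s used, total 457.
A better packing is streaming pre-roll + late-talk slot + weather segment: 108 s, total 486.
Runner-up streaming pre-roll + local-news insert + reality-finale break tops out at 480.

486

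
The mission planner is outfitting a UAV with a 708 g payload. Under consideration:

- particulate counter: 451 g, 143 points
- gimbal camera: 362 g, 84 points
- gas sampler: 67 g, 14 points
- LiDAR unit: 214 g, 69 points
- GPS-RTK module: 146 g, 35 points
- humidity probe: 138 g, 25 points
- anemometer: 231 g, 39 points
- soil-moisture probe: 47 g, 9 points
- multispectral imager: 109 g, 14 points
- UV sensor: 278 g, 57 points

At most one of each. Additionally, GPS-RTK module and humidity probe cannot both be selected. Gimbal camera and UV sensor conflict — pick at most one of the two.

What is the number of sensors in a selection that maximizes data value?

2

The maximum data value within 708 g is 212.
particulate counter + LiDAR unit hits 212 at 665 g.
Any selection reaching 212 contains exactly 2 sensors.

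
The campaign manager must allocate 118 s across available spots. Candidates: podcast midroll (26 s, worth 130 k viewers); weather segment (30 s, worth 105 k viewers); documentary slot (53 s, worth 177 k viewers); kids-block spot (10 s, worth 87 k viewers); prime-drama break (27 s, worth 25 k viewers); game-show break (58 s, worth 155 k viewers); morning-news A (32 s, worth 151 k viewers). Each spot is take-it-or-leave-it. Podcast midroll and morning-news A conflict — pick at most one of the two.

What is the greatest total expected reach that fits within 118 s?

433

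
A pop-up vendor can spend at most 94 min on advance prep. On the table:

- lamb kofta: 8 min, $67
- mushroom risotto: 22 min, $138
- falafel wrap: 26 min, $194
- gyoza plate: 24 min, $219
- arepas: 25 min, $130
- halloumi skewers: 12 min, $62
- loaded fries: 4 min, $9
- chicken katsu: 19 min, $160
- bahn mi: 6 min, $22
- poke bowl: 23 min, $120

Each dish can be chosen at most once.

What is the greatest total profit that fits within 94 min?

711

Mushroom risotto + falafel wrap + gyoza plate + chicken katsu uses 91 of the 94 min and totals 711.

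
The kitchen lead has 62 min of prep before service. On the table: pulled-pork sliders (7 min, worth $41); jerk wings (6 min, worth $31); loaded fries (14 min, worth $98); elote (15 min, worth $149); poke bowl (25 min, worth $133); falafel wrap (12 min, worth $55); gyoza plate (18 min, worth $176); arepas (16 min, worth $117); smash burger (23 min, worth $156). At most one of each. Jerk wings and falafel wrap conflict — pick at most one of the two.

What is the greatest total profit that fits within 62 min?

514

Best packing: pulled-pork sliders + jerk wings + elote + gyoza plate + arepas — 62 min, 514 total.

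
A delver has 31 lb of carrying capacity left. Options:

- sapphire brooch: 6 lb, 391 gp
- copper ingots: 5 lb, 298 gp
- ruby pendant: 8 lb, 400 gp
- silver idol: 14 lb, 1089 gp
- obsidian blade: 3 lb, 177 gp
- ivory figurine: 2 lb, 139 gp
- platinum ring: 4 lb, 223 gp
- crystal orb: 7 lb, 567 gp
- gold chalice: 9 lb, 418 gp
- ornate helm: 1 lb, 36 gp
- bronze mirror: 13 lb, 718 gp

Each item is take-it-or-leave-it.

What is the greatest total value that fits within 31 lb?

Filling by ratio: sapphire brooch + silver idol + ivory figurine + crystal orb + ornate helm for 2222, with 1 lb left unused.
The 7 lb tied up in sapphire brooch and ornate helm is better spent on copper ingots + obsidian blade — total rises to 2270 (31 lb).
Sapphire brooch + silver idol + platinum ring + crystal orb matches that 2270 at 31 lb; no feasible combination exceeds it.

2270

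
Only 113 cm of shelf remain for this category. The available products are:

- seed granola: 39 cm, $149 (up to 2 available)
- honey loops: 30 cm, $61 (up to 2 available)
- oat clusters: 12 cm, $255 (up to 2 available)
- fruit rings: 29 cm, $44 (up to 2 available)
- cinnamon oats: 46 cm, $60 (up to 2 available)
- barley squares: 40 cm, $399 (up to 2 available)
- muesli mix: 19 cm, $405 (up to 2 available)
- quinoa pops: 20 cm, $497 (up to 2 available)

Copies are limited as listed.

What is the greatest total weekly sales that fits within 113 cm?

2314

Best packing: 2×oat clusters + 2×muesli mix + 2×quinoa pops — 102 cm, 2314 total.
Nothing else within 113 cm beats 2314.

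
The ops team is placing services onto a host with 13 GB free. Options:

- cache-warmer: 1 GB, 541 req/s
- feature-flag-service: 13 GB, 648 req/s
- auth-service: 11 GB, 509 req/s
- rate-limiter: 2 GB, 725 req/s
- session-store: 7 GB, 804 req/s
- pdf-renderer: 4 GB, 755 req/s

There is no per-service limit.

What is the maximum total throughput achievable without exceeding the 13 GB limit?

7033

Density check — cache-warmer 541.00, rate-limiter 362.50, pdf-renderer 188.75, session-store 114.86 are the best per GB.
Best packing: 13×cache-warmer — 13 GB, 7033 total.
No other feasible combination exceeds 7033.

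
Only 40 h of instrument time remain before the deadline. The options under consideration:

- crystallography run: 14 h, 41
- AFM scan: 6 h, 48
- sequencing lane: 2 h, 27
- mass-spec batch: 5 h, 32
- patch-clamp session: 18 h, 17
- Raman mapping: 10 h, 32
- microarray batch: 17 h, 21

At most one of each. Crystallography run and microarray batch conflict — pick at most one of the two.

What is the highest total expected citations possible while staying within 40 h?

180

Taking crystallography run + AFM scan + sequencing lane + mass-spec batch + Raman mapping: 37 h used, 180 in expected citations.
Runner-up AFM scan + sequencing lane + mass-spec batch + Raman mapping + microarray batch tops out at 160.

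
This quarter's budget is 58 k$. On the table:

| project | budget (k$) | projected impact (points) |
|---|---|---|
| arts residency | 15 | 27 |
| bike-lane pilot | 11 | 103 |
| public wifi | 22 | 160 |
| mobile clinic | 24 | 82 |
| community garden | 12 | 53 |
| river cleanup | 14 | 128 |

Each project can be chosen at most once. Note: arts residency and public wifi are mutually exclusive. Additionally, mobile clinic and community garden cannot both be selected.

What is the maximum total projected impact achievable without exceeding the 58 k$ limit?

The ratio ordering already packs tightly: bike-lane pilot + public wifi + river cleanup, 47 k$, 391.

391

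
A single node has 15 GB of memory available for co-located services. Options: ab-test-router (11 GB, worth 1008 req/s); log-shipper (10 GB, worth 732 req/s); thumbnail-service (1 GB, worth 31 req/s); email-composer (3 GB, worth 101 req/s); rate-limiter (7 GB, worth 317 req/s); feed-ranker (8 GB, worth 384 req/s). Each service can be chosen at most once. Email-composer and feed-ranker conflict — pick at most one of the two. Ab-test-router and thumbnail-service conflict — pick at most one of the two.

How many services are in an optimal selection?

Best achievable throughput is 1109.
One optimal bundle: ab-test-router + email-composer (14 GB).
Every optimal selection uses 2 services.

2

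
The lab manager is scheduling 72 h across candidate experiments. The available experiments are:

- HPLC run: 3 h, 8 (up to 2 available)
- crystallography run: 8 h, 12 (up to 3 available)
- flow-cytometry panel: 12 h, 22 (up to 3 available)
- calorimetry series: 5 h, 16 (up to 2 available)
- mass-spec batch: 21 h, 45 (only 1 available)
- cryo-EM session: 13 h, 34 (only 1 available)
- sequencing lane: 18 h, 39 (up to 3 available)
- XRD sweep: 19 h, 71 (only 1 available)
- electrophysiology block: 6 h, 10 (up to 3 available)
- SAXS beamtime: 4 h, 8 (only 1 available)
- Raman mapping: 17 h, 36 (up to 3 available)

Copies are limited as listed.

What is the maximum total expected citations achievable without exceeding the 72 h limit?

202

Ranking by ratio (expected citations/h): XRD sweep 3.74, calorimetry series 3.20, HPLC run 2.67, cryo-EM session 2.62.
A density-first pass picks 2×HPLC run + 2×calorimetry series + cryo-EM session + sequencing lane + XRD sweep + SAXS beamtime — 200 at 70 h.
The 4 h tied up in SAXS beamtime is better spent on electrophysiology block — total rises to 202 (72 h).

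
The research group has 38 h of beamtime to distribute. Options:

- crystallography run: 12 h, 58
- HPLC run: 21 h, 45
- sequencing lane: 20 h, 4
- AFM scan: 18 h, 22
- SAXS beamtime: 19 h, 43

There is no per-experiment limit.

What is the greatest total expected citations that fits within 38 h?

Taking 3×crystallography run: 36 h used, 174 in expected citations.
No other feasible combination exceeds 174.

174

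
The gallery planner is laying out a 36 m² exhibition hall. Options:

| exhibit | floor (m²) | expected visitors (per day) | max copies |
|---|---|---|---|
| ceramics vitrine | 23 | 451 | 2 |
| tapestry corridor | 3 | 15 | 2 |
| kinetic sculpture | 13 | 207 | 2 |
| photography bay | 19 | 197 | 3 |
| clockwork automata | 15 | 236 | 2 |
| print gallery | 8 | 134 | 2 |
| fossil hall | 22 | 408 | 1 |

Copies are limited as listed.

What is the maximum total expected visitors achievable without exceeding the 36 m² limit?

658

A density-first pass picks ceramics vitrine + tapestry corridor + print gallery — 600 at 34 m².
The 11 m² tied up in tapestry corridor and print gallery is better spent on kinetic sculpture — total rises to 658 (36 m²).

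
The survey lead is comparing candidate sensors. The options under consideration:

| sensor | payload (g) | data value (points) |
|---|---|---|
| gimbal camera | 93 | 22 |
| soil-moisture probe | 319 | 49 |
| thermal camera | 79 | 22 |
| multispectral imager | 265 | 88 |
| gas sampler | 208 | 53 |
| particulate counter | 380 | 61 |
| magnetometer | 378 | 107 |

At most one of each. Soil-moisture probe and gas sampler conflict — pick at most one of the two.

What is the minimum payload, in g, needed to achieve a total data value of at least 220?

Minimise g subject to total data value ≥ 220.
Taking gimbal camera + thermal camera + multispectral imager + magnetometer gives 239 (≥ 220) for 815 g.
No combination under 815 g hits 220.

815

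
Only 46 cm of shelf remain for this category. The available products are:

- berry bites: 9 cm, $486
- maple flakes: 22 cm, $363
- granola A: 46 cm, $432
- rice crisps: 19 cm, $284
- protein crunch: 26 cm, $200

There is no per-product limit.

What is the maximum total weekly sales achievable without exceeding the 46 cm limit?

Density check — berry bites 54.00, maple flakes 16.50, rice crisps 14.95 are the best per cm.
Taking 5×berry bites: 45 cm used, 2430 in weekly sales.

2430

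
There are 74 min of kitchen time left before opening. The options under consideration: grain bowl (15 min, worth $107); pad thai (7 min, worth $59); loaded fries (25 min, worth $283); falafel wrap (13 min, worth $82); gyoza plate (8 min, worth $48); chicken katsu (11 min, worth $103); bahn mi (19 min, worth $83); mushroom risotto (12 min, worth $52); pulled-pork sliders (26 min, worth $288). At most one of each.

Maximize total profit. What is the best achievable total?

By profit per min: loaded fries 11.32, pulled-pork sliders 11.08, chicken katsu 9.36 lead.
The ratio heuristic lands on pad thai + loaded fries + chicken katsu + pulled-pork sliders (733) but leaves 5 min idle.
Replace chicken katsu with grain bowl: the trade gains 4 net, giving 737 at 73 min.
Runner-up pad thai + loaded fries + chicken katsu + pulled-pork sliders tops out at 733.

737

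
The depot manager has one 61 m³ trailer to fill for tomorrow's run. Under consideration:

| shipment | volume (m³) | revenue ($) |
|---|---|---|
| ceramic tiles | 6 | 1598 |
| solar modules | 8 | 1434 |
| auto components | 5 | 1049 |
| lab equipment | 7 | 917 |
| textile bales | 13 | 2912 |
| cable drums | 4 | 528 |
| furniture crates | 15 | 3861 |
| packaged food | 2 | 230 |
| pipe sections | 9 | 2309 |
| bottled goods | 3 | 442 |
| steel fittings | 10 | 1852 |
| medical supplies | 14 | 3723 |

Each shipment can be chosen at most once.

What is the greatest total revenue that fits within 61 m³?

Filling by ratio: ceramic tiles + textile bales + furniture crates + pipe sections + bottled goods + medical supplies for 14845, with 1 m³ left unused.
Dropping bottled goods frees 3 m³; slotting in cable drums (4 m³) lifts the total to 14931 at 61 m³.
Every other selection either busts 61 m³ or fails to beat 14931.

14931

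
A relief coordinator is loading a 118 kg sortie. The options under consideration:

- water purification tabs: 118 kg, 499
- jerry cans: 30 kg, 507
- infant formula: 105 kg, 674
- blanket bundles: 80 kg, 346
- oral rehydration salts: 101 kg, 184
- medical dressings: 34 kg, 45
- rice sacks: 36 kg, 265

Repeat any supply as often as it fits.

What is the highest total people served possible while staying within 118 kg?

1521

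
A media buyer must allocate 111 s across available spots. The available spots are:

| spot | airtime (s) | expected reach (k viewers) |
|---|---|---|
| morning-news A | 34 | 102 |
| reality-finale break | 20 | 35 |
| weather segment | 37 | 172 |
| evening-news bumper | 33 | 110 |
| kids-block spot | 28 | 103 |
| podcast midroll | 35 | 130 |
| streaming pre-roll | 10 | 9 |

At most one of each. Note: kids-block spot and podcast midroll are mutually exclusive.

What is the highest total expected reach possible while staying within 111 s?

412

Taking weather segment + evening-news bumper + podcast midroll: 105 s used, 412 in expected reach.
Runner-up morning-news A + weather segment + podcast midroll tops out at 404.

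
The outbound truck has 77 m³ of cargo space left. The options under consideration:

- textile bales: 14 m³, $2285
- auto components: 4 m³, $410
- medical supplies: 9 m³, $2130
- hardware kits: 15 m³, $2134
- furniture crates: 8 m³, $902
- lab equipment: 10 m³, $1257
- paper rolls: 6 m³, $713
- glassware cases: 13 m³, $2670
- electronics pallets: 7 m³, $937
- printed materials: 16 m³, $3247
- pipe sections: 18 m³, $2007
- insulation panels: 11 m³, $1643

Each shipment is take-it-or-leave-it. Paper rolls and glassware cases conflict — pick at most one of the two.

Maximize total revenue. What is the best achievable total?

13723

Textile bales + medical supplies + hardware kits + lab equipment + glassware cases + printed materials uses 77 of the 77 m³ and totals 13723.
Runner-up textile bales + auto components + medical supplies + lab equipment + glassware cases + printed materials + insulation panels tops out at 13642.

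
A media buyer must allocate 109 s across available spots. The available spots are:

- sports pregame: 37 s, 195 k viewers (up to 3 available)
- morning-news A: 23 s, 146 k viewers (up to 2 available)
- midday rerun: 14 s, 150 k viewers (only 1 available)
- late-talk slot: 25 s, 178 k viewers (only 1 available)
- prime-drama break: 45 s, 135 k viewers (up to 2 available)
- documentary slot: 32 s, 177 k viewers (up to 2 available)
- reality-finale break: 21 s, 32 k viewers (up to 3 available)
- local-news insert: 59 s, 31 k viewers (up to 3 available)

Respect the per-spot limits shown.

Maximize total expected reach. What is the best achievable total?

700

Density check — midday rerun 10.71, late-talk slot 7.12, morning-news A 6.35 are the best per s.
Greedy by ratio would take 2×morning-news A + midday rerun + late-talk slot + reality-finale break: 106 s used, total 652.
Replace 2×morning-news A and reality-finale break with sports pregame + documentary slot: the trade gains 48 net, giving 700 at 108 s.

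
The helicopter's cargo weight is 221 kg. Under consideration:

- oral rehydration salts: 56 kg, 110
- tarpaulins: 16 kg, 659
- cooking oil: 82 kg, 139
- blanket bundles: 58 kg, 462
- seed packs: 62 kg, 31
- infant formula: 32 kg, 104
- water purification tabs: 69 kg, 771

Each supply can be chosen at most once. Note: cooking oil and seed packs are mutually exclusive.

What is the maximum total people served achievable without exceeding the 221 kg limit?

By people served per kg: tarpaulins 41.19, water purification tabs 11.17, blanket bundles 7.97, infant formula 3.25 lead.
Filling by ratio: tarpaulins + blanket bundles + infant formula + water purification tabs for 1996, with 46 kg left unused.
Dropping infant formula frees 32 kg; slotting in oral rehydration salts (56 kg) lifts the total to 2002 at 199 kg.
An exhaustive check of the 128 subsets confirms 2002.

2002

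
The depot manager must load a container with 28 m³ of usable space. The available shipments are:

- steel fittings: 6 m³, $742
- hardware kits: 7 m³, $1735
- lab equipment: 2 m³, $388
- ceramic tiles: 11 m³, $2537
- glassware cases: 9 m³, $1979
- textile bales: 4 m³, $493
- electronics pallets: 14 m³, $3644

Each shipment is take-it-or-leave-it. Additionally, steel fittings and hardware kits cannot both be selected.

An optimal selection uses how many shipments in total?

3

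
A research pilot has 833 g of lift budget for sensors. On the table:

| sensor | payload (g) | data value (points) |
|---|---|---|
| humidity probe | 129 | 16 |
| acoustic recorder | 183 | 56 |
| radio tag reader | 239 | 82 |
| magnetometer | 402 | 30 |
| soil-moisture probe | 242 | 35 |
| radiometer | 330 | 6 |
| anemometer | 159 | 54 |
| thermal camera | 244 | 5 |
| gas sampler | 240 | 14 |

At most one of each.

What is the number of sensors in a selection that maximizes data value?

Optimal total is 227.
acoustic recorder + radio tag reader + soil-moisture probe + anemometer hits 227 at 823 g.
Every optimal selection uses 4 sensors.

4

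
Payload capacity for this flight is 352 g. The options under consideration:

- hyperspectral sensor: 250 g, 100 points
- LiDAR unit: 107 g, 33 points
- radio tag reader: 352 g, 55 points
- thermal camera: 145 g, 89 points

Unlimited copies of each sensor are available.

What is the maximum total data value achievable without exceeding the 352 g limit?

178

Best packing: 2×thermal camera — 290 g, 178 total.
That's the maximum — no swap from here does better than 178.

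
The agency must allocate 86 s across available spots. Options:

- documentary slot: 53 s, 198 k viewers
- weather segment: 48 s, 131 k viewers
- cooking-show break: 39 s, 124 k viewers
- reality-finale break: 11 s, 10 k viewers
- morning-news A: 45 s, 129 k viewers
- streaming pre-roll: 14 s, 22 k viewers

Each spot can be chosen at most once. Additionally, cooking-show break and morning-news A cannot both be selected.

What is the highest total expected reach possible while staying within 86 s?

Density check — documentary slot 3.74, cooking-show break 3.18, morning-news A 2.87 are the best per s.
The ratio ordering already packs tightly: documentary slot + reality-finale break + streaming pre-roll, 78 s, 230.
The closest alternative, documentary slot + streaming pre-roll, reaches only 220.

230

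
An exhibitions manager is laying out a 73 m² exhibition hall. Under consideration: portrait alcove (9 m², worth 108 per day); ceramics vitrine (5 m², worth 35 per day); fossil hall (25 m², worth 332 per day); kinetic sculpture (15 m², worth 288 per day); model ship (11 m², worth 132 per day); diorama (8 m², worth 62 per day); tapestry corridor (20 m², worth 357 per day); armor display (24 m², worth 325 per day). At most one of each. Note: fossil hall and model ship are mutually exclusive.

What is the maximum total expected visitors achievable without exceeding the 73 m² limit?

1113

Portrait alcove + ceramics vitrine + kinetic sculpture + tapestry corridor + armor display uses 73 of the 73 m² and totals 1113.
The closest alternative, kinetic sculpture + model ship + tapestry corridor + armor display, reaches only 1102.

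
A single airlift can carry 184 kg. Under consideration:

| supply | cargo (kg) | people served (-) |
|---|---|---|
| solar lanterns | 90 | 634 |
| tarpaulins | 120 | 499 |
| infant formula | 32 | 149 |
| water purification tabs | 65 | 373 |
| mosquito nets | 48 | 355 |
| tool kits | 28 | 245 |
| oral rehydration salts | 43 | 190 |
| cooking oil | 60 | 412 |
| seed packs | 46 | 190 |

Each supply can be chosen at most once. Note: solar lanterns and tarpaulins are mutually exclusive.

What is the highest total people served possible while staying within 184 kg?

A density-first pass picks solar lanterns + mosquito nets + tool kits — 1234 at 166 kg.
The 48 kg tied up in mosquito nets is better spent on cooking oil — total rises to 1291 (178 kg).
That's the maximum — no feasible swap from here does better than 1291.

1291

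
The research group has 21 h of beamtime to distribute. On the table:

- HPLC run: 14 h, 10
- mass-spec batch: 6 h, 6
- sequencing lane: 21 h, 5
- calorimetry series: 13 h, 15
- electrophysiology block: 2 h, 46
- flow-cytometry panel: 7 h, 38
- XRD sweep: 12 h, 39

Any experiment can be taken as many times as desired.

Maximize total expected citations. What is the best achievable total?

460

Ranking by ratio (expected citations/h): electrophysiology block 23.00, flow-cytometry panel 5.43, XRD sweep 3.25.
The ratio ordering already packs tightly: 10×electrophysiology block, 20 h, 460.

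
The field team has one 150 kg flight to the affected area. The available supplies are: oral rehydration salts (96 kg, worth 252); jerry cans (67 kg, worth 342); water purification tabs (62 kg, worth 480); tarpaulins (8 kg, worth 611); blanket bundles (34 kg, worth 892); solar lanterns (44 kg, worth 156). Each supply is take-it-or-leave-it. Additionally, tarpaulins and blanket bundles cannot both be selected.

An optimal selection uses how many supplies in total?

3

The maximum people served within 150 kg is 1528.
One optimal bundle: water purification tabs + blanket bundles + solar lanterns (140 kg).
Every optimal selection uses 3 supplies.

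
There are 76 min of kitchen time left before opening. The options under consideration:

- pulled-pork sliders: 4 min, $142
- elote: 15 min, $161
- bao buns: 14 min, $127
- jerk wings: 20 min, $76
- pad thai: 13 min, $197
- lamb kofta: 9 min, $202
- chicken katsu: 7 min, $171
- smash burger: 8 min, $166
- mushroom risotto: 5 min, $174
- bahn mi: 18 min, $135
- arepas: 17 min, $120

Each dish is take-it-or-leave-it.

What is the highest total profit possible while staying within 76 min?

Taking pulled-pork sliders + elote + bao buns + pad thai + lamb kofta + chicken katsu + smash burger + mushroom risotto: 75 min used, 1340 in profit.

1340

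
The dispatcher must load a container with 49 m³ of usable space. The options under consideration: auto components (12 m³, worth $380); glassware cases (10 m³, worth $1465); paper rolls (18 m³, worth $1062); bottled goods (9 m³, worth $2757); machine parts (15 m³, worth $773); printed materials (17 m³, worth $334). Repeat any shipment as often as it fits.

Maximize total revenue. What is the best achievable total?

By revenue per m³: bottled goods 306.33, glassware cases 146.50, paper rolls 59.00 lead.
The ratio ordering already packs tightly: 5×bottled goods, 45 m³, 13785.
The spare 4 m³ is too small for any remaining shipment, and no exchange beats 13785.

13785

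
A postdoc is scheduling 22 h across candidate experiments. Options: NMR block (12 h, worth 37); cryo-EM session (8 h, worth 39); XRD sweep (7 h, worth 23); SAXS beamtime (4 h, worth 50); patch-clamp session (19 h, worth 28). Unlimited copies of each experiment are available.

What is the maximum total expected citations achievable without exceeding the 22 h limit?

Taking 5×SAXS beamtime: 20 h used, 250 in expected citations.
No other feasible combination exceeds 250.

250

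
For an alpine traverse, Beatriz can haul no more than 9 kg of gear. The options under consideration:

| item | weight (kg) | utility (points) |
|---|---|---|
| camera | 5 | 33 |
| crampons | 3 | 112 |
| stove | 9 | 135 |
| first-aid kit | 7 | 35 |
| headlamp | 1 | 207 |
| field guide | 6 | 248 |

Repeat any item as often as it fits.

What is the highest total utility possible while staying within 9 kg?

1863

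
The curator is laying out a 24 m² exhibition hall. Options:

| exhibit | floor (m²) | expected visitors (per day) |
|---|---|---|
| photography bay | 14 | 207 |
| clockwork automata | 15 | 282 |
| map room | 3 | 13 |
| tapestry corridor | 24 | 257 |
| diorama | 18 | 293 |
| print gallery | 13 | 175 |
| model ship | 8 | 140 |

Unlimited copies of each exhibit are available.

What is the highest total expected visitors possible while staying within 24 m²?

Clockwork automata + model ship uses 23 of the 24 m² and totals 422.
Nothing else within 24 m² beats 422.

422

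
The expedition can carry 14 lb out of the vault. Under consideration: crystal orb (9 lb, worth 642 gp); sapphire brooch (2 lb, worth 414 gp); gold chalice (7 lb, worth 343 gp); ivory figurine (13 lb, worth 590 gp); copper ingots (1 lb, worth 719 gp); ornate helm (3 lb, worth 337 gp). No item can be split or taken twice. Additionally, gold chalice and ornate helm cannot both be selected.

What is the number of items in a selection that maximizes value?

3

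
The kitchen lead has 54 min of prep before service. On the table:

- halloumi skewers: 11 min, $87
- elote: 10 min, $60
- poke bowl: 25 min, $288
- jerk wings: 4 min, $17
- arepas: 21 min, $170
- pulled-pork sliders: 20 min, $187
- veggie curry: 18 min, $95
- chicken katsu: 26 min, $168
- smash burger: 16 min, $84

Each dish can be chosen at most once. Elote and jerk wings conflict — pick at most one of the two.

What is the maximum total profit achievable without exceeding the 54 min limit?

492

Taking poke bowl + jerk wings + pulled-pork sliders: 49 min used, 492 in profit.
Nothing else feasible within 54 min beats 492.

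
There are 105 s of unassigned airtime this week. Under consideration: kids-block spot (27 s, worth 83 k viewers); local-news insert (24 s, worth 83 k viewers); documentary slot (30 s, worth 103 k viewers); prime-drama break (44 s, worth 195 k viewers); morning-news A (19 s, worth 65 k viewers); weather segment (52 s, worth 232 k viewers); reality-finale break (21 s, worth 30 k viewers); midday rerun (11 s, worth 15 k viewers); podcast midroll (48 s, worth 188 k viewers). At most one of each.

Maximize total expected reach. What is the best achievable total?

427

Taking prime-drama break + weather segment: 96 s used, 427 in expected reach.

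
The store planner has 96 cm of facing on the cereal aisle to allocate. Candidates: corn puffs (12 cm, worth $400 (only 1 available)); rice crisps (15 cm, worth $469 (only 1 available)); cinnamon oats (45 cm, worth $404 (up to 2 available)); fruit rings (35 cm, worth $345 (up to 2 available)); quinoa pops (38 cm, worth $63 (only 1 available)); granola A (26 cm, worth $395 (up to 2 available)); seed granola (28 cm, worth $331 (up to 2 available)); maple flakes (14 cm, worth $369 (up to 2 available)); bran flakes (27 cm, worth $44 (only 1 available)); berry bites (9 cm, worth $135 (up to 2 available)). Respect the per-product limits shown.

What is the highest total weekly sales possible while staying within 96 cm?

2137

Ranking by ratio (weekly sales/cm): corn puffs 33.33, rice crisps 31.27, maple flakes 26.36, granola A 15.19.
Best packing: corn puffs + rice crisps + granola A + 2×maple flakes + berry bites — 90 cm, 2137 total.
Nothing else within 96 cm beats 2137.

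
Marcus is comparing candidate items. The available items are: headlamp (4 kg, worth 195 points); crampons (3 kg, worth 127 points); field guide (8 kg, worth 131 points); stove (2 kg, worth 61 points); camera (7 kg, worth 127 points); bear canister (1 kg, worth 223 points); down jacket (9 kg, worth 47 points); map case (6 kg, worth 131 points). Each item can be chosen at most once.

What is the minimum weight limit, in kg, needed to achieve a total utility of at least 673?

14

Need the lightest bundle worth ≥ 673.
headlamp + crampons + bear canister + map case: 676 utility at 14 kg.
No combination under 14 kg hits 673.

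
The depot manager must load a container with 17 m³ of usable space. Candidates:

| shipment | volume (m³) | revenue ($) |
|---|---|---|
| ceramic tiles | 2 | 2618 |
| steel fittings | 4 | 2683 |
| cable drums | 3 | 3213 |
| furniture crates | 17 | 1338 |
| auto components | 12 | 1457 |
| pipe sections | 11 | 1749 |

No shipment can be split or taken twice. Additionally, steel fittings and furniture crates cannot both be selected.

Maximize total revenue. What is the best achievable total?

8514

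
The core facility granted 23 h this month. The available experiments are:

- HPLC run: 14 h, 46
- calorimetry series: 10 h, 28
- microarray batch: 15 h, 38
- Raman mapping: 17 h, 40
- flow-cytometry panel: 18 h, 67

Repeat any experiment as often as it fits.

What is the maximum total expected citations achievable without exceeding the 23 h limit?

67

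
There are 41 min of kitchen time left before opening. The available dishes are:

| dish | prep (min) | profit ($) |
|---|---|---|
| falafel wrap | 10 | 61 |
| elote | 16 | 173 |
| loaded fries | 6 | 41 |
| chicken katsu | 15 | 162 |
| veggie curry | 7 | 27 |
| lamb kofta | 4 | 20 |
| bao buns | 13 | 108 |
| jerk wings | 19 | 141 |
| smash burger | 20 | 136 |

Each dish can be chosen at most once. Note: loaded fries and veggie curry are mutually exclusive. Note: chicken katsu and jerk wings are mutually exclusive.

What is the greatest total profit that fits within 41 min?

396

Best packing: falafel wrap + elote + chicken katsu — 41 min, 396 total.
Elote + loaded fries + chicken katsu + lamb kofta (41 min) also reaches 396 — a tie, but nothing goes higher.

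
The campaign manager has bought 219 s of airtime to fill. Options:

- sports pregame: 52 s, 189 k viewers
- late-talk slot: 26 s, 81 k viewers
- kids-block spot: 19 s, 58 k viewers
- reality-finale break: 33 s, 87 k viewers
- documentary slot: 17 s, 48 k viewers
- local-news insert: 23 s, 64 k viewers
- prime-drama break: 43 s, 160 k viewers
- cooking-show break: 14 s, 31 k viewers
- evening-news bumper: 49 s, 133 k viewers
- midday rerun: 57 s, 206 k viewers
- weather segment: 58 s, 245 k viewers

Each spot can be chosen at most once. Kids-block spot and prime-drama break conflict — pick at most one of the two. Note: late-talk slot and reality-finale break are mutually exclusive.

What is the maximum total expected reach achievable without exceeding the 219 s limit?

800

Taking sports pregame + prime-drama break + midday rerun + weather segment: 210 s used, 800 in expected reach.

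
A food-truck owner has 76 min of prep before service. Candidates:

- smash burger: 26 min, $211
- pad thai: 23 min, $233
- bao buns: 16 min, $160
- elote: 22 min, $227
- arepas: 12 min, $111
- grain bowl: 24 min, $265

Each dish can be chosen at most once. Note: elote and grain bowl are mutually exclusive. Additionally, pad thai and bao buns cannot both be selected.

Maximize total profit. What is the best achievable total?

Taking smash burger + bao buns + elote + arepas: 76 min used, 709 in profit.

709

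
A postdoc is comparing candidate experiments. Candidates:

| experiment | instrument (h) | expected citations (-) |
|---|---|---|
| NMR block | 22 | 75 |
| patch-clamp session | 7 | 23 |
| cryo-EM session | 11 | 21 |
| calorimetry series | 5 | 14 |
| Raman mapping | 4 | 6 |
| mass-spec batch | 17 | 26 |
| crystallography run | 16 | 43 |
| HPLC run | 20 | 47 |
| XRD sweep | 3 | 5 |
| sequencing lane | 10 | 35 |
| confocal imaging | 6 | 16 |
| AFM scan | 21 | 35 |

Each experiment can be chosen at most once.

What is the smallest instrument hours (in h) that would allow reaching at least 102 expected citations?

32

Need the lightest bundle worth ≥ 102.
NMR block + patch-clamp session + XRD sweep: 103 expected citations at 32 h.
Below 32 h the best achievable stays under 102.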